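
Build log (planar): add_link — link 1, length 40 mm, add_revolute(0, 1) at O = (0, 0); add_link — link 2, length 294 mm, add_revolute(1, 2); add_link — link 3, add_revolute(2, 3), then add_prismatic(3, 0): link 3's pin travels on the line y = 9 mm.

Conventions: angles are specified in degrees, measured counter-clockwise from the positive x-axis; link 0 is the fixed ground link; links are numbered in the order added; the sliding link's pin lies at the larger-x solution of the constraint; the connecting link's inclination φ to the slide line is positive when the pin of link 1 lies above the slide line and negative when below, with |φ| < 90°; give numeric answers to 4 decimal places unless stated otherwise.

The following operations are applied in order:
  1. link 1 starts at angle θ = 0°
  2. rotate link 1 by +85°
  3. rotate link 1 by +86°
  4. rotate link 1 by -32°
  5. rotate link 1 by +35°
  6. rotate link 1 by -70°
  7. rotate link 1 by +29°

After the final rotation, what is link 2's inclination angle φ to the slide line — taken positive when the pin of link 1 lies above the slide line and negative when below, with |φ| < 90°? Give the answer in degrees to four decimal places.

geometry: r = 40 mm, L = 294 mm, e = 9 mm; θ starts at 0°
rotate link 1 by +85°: θ ← 0° +85° = 85°
rotate link 1 by +86°: θ ← 85° +86° = 171°
rotate link 1 by -32°: θ ← 171° -32° = 139°
rotate link 1 by +35°: θ ← 139° +35° = 174°
rotate link 1 by -70°: θ ← 174° -70° = 104°
rotate link 1 by +29°: θ ← 104° +29° = 133°
h = r sin θ − e = 29.254148 − 9 = 20.254148
sin φ = h / L = 20.254148 / 294 = 0.06889166
φ = arcsin(0.06889166) = 3.950330°

3.9503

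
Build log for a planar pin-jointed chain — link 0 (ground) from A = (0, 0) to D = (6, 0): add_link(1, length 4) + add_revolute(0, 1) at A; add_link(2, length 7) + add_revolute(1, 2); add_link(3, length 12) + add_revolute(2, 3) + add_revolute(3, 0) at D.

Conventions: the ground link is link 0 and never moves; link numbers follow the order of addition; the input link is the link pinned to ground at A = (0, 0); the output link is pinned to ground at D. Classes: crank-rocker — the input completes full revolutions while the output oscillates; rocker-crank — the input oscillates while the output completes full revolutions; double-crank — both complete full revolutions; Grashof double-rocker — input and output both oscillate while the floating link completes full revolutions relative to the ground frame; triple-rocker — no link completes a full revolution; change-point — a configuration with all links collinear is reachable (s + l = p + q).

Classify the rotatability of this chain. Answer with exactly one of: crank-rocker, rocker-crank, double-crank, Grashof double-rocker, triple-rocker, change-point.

lengths: ground=6, input=4, coupler=7, output=12
sorted: s=4 (shortest), l=12 (longest), p+q=13
s + l = 16 vs p + q = 13
s + l > p + q → non-Grashof → no link fully rotates → triple-rocker

triple-rocker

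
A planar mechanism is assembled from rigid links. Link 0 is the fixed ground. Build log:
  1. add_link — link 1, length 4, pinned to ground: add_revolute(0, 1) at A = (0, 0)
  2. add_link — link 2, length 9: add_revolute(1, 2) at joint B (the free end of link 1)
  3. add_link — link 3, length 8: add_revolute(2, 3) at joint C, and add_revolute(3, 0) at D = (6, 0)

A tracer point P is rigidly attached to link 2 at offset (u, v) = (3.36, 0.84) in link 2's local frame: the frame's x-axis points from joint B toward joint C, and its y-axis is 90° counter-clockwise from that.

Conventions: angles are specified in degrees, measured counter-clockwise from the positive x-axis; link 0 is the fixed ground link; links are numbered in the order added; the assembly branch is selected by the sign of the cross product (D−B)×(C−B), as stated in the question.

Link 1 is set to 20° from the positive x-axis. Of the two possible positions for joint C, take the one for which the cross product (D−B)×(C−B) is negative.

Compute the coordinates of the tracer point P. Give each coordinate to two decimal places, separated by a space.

A=(0,0), D=(6.00,0)
B = A + 4.00·(cos20°, sin20°) = (3.7588, 1.3681)
|BD| = 2.6258
circle(B,9.00) ∩ circle(D,8.00): a=4.5500, h=7.7651
  candidates: C₊=(11.6882,5.6253) cross=20.390; C₋=(3.5966,-7.6305) cross=-20.390
  branch - wants cross < 0 → take C=(3.5966,-7.6305) (cross=-20.390)
ex = (C−B)/|BC| = (-0.0180,-0.9998); ey = (0.9998,-0.0180)
P = B + 3.36·ex + 0.84·ey = (4.5381,-2.0065)

4.54 -2.01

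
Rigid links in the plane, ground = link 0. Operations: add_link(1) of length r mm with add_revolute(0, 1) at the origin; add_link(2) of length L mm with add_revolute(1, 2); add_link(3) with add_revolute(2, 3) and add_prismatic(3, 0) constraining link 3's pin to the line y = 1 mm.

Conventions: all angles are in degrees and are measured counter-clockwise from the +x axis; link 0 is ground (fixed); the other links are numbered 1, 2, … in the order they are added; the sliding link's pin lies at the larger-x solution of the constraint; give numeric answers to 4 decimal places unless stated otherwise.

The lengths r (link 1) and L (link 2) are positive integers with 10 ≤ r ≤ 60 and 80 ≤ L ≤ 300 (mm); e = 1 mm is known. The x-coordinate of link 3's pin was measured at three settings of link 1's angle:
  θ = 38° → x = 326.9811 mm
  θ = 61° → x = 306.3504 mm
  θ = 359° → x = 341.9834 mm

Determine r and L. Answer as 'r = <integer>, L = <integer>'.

constraint per measurement: (x − r cos θ)² + (r sin θ − e)² = L²
subtracting the θ₁ and θ₂ equations cancels the r² and L² terms:
r = (x₁² − x₂²) / (2[(x₁cos θ₁ + e sin θ₁) − (x₂cos θ₂ + e sin θ₂)]) = 59.9999 → r = 60
L² = (x₁ − r cos θ₁)² + (r sin θ₁ − e)² = 79524.0056 → L = 282.0000 → L = 282
check at θ₃=359°: x = 341.9834 (printed 341.9834) ✓

r = 60, L = 282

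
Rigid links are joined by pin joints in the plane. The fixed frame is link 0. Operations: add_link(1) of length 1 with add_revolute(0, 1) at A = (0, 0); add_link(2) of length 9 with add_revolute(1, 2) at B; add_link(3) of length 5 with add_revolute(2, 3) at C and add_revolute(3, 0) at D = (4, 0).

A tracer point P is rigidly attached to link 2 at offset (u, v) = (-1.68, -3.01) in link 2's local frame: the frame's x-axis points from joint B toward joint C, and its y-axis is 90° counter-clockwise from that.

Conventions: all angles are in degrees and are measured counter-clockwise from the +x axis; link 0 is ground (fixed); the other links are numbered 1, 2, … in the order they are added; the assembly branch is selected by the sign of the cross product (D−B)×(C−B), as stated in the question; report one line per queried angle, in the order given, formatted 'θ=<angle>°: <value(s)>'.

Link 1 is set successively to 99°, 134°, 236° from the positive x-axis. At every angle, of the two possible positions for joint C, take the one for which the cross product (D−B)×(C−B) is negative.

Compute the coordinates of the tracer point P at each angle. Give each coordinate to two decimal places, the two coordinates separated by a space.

A=(0,0), D=(4.00,0)
θ=99°: B = A + 1.00·(cos99°, sin99°) = (-0.1564, 0.9877)
θ=99°: |BD| = 4.2722
θ=99°: circle(B,9.00) ∩ circle(D,5.00): a=8.6901, h=2.3413
θ=99°:   candidates: C₊=(8.8396,1.2565) cross=10.002; C₋=(7.7570,-3.2993) cross=-10.002
θ=99°:   branch - wants cross < 0 → take C=(7.7570,-3.2993) (cross=-10.002)
θ=99°: ex = (C−B)/|BC| = (0.8793,-0.4763); ey = (0.4763,0.8793)
θ=99°: P = B + -1.68·ex + -3.01·ey = (-3.0674,-0.8587)
θ=134°: B = A + 1.00·(cos134°, sin134°) = (-0.6947, 0.7193)
θ=134°: |BD| = 4.7494
θ=134°: circle(B,9.00) ∩ circle(D,5.00): a=8.2701, h=3.5503
θ=134°:   candidates: C₊=(8.0178,2.9761) cross=16.862; C₋=(6.9424,-4.0426) cross=-16.862
θ=134°:   branch - wants cross < 0 → take C=(6.9424,-4.0426) (cross=-16.862)
θ=134°: ex = (C−B)/|BC| = (0.8486,-0.5291); ey = (0.5291,0.8486)
θ=134°: P = B + -1.68·ex + -3.01·ey = (-3.7128,-0.9459)
θ=236°: B = A + 1.00·(cos236°, sin236°) = (-0.5592, -0.8290)
θ=236°: |BD| = 4.6340
θ=236°: circle(B,9.00) ∩ circle(D,5.00): a=8.3593, h=3.3349
θ=236°:   candidates: C₊=(7.0686,3.9476) cross=15.454; C₋=(8.2619,-2.6146) cross=-15.454
θ=236°:   branch - wants cross < 0 → take C=(8.2619,-2.6146) (cross=-15.454)
θ=236°: ex = (C−B)/|BC| = (0.9801,-0.1984); ey = (0.1984,0.9801)
θ=236°: P = B + -1.68·ex + -3.01·ey = (-2.8030,-3.4459)

θ=99°: -3.07 -0.86
θ=134°: -3.71 -0.95
θ=236°: -2.80 -3.45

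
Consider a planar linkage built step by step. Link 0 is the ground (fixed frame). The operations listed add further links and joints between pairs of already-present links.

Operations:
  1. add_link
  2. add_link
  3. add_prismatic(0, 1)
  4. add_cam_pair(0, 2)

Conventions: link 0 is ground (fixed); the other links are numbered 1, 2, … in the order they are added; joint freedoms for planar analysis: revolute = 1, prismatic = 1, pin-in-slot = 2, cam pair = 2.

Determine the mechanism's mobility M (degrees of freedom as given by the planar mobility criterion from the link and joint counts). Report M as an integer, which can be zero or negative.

L=1 J1=0 J2=0
add link → L=2 J1=0 J2=0
add link → L=3 J1=0 J2=0
P@0,1 dof=1 J1 → L=3 J1=1 J2=0
C@0,2 dof=2 J2 → L=3 J1=1 J2=1
M=3(L−1)−2J1−J2=3·2−2·1−1=3

M = 3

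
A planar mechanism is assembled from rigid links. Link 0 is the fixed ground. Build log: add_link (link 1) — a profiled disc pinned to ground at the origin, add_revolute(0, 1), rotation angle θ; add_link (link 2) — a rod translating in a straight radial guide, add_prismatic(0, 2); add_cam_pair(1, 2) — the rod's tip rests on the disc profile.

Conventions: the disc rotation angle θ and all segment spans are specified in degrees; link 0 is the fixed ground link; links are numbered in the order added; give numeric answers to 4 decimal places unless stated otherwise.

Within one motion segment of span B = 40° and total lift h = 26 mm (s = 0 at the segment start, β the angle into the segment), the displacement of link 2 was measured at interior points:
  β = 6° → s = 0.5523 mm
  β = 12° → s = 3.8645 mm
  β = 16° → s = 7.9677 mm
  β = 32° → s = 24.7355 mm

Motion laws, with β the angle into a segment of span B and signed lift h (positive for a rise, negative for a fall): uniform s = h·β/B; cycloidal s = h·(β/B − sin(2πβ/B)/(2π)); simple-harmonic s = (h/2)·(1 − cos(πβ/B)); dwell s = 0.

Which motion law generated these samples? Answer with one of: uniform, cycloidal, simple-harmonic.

candidates at β/B = r: uniform s = h·r (linear in β); cycloidal s = h·(r − sin(2πr)/(2π)); simple-harmonic s = (h/2)(1 − cos(πr))
β=6°: printed 0.5523 | uniform 3.9000, cycloidal 0.5523, simple-harmonic 1.4169
β=12°: printed 3.8645 | uniform 7.8000, cycloidal 3.8645, simple-harmonic 5.3588
β=16°: printed 7.9677 | uniform 10.4000, cycloidal 7.9677, simple-harmonic 8.9828
β=32°: printed 24.7355 | uniform 20.8000, cycloidal 24.7355, simple-harmonic 23.5172
only one law matches every sample → cycloidal

cycloidal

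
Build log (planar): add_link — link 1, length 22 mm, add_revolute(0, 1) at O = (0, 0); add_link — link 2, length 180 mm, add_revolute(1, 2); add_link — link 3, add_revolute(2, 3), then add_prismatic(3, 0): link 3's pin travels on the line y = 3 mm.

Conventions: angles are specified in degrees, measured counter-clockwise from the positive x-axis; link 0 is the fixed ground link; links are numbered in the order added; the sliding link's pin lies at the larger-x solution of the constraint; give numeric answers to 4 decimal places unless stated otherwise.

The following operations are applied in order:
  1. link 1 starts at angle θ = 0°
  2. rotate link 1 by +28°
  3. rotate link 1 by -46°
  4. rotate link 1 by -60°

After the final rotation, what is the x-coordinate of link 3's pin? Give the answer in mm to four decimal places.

geometry: r = 22 mm, L = 180 mm, e = 3 mm; θ starts at 0°
rotate link 1 by +28°: θ ← 0° +28° = 28°
rotate link 1 by -46°: θ ← 28° -46° = -18°
rotate link 1 by -60°: θ ← -18° -60° = -78°
crank pin P = (r cos θ, r sin θ) = (4.574057, -21.519247)
h = r sin θ − e = -21.519247 − 3 = -24.519247
x = r cos θ + √(L² − h²) = 4.574057 + 178.322199 = 182.896256

182.8963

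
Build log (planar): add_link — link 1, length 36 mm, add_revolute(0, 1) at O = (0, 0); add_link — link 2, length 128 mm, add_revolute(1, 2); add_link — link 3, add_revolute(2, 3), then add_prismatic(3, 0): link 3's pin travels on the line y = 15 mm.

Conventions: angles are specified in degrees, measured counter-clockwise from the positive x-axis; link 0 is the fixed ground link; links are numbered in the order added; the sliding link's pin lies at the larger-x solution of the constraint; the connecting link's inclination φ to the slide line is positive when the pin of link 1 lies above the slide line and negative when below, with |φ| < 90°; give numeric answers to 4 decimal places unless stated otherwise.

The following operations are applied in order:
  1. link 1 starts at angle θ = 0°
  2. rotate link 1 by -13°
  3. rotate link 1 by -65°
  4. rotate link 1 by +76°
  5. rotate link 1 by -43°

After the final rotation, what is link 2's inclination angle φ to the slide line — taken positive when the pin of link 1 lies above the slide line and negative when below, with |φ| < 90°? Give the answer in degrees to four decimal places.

geometry: r = 36 mm, L = 128 mm, e = 15 mm; θ starts at 0°
rotate link 1 by -13°: θ ← 0° -13° = -13°
rotate link 1 by -65°: θ ← -13° -65° = -78°
rotate link 1 by +76°: θ ← -78° +76° = -2°
rotate link 1 by -43°: θ ← -2° -43° = -45°
h = r sin θ − e = -25.455844 − 15 = -40.455844
sin φ = h / L = -40.455844 / 128 = -0.31606128
φ = arcsin(-0.31606128) = -18.424894°

-18.4249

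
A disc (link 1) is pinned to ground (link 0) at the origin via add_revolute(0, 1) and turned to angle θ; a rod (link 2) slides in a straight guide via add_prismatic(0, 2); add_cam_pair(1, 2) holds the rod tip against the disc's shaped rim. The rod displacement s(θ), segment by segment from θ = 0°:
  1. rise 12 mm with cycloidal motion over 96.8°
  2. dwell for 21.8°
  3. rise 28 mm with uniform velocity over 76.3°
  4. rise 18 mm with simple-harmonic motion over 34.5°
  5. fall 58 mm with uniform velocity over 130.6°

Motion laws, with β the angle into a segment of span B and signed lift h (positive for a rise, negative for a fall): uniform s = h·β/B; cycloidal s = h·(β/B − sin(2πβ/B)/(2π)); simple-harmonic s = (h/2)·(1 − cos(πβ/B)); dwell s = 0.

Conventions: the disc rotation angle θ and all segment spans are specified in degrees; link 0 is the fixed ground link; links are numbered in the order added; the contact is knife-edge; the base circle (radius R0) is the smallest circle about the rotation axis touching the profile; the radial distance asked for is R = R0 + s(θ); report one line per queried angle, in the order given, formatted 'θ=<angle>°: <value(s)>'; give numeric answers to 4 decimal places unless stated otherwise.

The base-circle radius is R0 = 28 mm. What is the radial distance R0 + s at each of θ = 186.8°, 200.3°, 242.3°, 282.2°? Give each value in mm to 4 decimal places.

segment 1 (0° to 96.8°, cycloidal, h = 12) is passed completely: s = 0.0000 + (12) = 12.0000
segment 2 (96.8° to 118.6°, dwell): s unchanged at 12.0000
θ = 186.8° falls in segment 3 (118.6° to 194.9°, uniform, h = 28): β = 186.8 − 118.6 = 68.2°, B = 76.3°; Δs = 28·68.2/76.3 = 25.0275; s = 12.0000 + 25.0275 = 37.0275
segment 3 (118.6° to 194.9°, uniform, h = 28) is passed completely: s = 12.0000 + (28) = 40.0000
θ = 200.3° falls in segment 4 (194.9° to 229.4°, simple-harmonic, h = 18): β = 200.3 − 194.9 = 5.4°, B = 34.5°; Δs = 18/2·(1 − cos(π·0.1565)) = 1.0663; s = 40.0000 + 1.0663 = 41.0663
segment 4 (194.9° to 229.4°, simple-harmonic, h = 18) is passed completely: s = 40.0000 + (18) = 58.0000
θ = 242.3° falls in segment 5 (229.4° to 360°, uniform, h = -58): β = 242.3 − 229.4 = 12.9°, B = 130.6°; Δs = -58·12.9/130.6 = -5.7289; s = 58.0000 − 5.7289 = 52.2711
θ = 282.2° falls in segment 5 (229.4° to 360°, uniform, h = -58): β = 282.2 − 229.4 = 52.8°, B = 130.6°; Δs = -58·52.8/130.6 = -23.4487; s = 58.0000 − 23.4487 = 34.5513
θ=186.8°: R = R0 + s = 28 + 37.0275 = 65.0275
θ=200.3°: R = R0 + s = 28 + 41.0663 = 69.0663
θ=242.3°: R = R0 + s = 28 + 52.2711 = 80.2711
θ=282.2°: R = R0 + s = 28 + 34.5513 = 62.5513

θ=186.8°: 65.0275
θ=200.3°: 69.0663
θ=242.3°: 80.2711
θ=282.2°: 62.5513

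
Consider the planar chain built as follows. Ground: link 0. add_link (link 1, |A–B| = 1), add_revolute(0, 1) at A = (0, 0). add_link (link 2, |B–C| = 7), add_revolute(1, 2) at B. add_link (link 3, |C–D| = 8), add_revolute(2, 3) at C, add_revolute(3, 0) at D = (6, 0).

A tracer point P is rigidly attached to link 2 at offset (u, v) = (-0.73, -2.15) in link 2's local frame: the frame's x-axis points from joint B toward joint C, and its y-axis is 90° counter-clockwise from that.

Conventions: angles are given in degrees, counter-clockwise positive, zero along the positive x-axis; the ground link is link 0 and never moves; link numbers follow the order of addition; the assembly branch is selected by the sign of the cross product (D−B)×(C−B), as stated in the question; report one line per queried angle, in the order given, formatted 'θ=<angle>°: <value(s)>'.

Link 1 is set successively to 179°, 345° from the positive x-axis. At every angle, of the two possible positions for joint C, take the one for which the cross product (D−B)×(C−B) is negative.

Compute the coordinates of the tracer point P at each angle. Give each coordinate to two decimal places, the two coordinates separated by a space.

A=(0,0), D=(6.00,0)
θ=179°: B = A + 1.00·(cos179°, sin179°) = (-0.9998, 0.0175)
θ=179°: |BD| = 6.9999
θ=179°: circle(B,7.00) ∩ circle(D,8.00): a=2.4285, h=6.5652
θ=179°:   candidates: C₊=(1.4450,6.5766) cross=45.956; C₋=(1.4123,-6.5538) cross=-45.956
θ=179°:   branch - wants cross < 0 → take C=(1.4123,-6.5538) (cross=-45.956)
θ=179°: ex = (C−B)/|BC| = (0.3446,-0.9388); ey = (0.9388,0.3446)
θ=179°: P = B + -0.73·ex + -2.15·ey = (-3.2697,-0.0381)
θ=345°: B = A + 1.00·(cos345°, sin345°) = (0.9659, -0.2588)
θ=345°: |BD| = 5.0407
θ=345°: circle(B,7.00) ∩ circle(D,8.00): a=1.0325, h=6.9234
θ=345°:   candidates: C₊=(1.6416,6.7085) cross=34.899; C₋=(2.3525,-7.1201) cross=-34.899
θ=345°:   branch - wants cross < 0 → take C=(2.3525,-7.1201) (cross=-34.899)
θ=345°: ex = (C−B)/|BC| = (0.1981,-0.9802); ey = (0.9802,0.1981)
θ=345°: P = B + -0.73·ex + -2.15·ey = (-1.2861,0.0308)

θ=179°: -3.27 -0.04
θ=345°: -1.29 0.03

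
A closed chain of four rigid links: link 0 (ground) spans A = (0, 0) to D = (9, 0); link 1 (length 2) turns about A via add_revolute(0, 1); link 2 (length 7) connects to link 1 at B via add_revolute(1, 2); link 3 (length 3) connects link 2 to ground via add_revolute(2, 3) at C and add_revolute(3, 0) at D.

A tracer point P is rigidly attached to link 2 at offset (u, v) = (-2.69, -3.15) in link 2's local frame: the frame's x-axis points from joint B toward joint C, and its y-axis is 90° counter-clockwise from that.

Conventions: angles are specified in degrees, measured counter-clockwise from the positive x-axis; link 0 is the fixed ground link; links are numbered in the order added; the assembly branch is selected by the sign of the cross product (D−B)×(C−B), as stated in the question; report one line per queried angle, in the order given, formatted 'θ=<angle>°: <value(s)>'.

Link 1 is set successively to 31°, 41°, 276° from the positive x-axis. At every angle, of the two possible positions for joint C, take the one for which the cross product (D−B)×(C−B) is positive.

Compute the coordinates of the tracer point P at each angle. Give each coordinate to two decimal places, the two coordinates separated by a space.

A=(0,0), D=(9.00,0)
θ=31°: B = A + 2.00·(cos31°, sin31°) = (1.7143, 1.0301)
θ=31°: |BD| = 7.3581
θ=31°: circle(B,7.00) ∩ circle(D,3.00): a=6.3971, h=2.8419
θ=31°:   candidates: C₊=(8.4463,2.9485) cross=20.911; C₋=(7.6506,-2.6794) cross=-20.911
θ=31°:   branch + wants cross > 0 → take C=(8.4463,2.9485) (cross=20.911)
θ=31°: ex = (C−B)/|BC| = (0.9617,0.2741); ey = (-0.2741,0.9617)
θ=31°: P = B + -2.69·ex + -3.15·ey = (-0.0094,-2.7365)
θ=41°: B = A + 2.00·(cos41°, sin41°) = (1.5094, 1.3121)
θ=41°: |BD| = 7.6046
θ=41°: circle(B,7.00) ∩ circle(D,3.00): a=6.4323, h=2.7615
θ=41°:   candidates: C₊=(8.3217,2.9223) cross=21.000; C₋=(7.3688,-2.5178) cross=-21.000
θ=41°:   branch + wants cross > 0 → take C=(8.3217,2.9223) (cross=21.000)
θ=41°: ex = (C−B)/|BC| = (0.9732,0.2300); ey = (-0.2300,0.9732)
θ=41°: P = B + -2.69·ex + -3.15·ey = (-0.3839,-2.3722)
θ=276°: B = A + 2.00·(cos276°, sin276°) = (0.2091, -1.9890)
θ=276°: |BD| = 9.0132
θ=276°: circle(B,7.00) ∩ circle(D,3.00): a=6.7256, h=1.9408
θ=276°:   candidates: C₊=(6.3405,1.3882) cross=17.493; C₋=(7.1971,-2.3978) cross=-17.493
θ=276°:   branch + wants cross > 0 → take C=(6.3405,1.3882) (cross=17.493)
θ=276°: ex = (C−B)/|BC| = (0.8759,0.4825); ey = (-0.4825,0.8759)
θ=276°: P = B + -2.69·ex + -3.15·ey = (-0.6274,-6.0460)

θ=31°: -0.01 -2.74
θ=41°: -0.38 -2.37
θ=276°: -0.63 -6.05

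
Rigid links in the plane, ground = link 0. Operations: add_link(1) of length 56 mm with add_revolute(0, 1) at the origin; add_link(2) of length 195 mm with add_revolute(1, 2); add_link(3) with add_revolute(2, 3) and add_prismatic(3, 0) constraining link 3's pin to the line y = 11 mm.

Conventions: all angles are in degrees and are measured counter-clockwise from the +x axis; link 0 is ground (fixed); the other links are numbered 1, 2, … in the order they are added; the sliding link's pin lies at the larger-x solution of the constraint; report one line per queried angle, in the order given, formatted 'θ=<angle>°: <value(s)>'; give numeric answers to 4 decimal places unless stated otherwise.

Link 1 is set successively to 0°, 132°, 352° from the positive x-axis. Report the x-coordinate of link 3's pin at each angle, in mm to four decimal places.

geometry: r = 56 mm, L = 195 mm, e = 11 mm
θ=0°: crank pin P = (r cos θ, r sin θ) = (56.000000, 0.000000)
θ=0°: h = r sin θ − e = 0.000000 − 11 = -11.000000
θ=0°: x = r cos θ + √(L² − h²) = 56.000000 + 194.689496 = 250.689496
θ=132°: crank pin P = (r cos θ, r sin θ) = (-37.471314, 41.616110)
θ=132°: h = r sin θ − e = 41.616110 − 11 = 30.616110
θ=132°: x = r cos θ + √(L² − h²) = -37.471314 + 192.581551 = 155.110237
θ=352°: crank pin P = (r cos θ, r sin θ) = (55.455012, -7.793694)
θ=352°: h = r sin θ − e = -7.793694 − 11 = -18.793694
θ=352°: x = r cos θ + √(L² − h²) = 55.455012 + 194.092239 = 249.547250

θ=0°: 250.6895
θ=132°: 155.1102
θ=352°: 249.5473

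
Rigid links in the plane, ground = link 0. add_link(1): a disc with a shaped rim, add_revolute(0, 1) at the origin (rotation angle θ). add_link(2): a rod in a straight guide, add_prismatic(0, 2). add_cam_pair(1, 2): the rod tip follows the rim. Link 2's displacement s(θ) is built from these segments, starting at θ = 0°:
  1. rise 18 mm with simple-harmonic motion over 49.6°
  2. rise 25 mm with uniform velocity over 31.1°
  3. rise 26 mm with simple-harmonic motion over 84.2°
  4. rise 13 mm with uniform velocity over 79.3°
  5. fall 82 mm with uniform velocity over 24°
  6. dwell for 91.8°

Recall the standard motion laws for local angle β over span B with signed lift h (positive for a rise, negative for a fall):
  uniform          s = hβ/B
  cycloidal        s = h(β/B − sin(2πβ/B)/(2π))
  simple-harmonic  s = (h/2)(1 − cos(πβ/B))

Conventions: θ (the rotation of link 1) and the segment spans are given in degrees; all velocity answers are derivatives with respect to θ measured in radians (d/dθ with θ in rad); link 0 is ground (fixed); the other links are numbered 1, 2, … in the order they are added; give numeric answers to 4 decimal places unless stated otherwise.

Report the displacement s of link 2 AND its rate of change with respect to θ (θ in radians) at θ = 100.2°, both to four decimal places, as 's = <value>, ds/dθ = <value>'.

segment 1 (0° to 49.6°, simple-harmonic, h = 18) is passed completely: s = 0.0000 + (18) = 18.0000
segment 2 (49.6° to 80.7°, uniform, h = 25) is passed completely: s = 18.0000 + (25) = 43.0000
θ = 100.2° falls in segment 3 (80.7° to 164.9°, simple-harmonic, h = 26): β = 100.2 − 80.7 = 19.5°, B = 84.2°; Δs = 26/2·(1 − cos(π·0.2316)) = 3.2917; s = 43.0000 + 3.2917 = 46.2917
velocity in seg [80.7°–164.9°] (simple-harmonic), θ in radians: β = 19.5° = 0.3403 rad, B = 84.2° = 1.4696 rad; ds/dθ = (πh/(2B)) sin(πβ/B) = (π·26/(2·1.4696)) sin(π·0.2316) = 18.482496 mm/rad

s = 46.2917, ds/dθ = 18.4825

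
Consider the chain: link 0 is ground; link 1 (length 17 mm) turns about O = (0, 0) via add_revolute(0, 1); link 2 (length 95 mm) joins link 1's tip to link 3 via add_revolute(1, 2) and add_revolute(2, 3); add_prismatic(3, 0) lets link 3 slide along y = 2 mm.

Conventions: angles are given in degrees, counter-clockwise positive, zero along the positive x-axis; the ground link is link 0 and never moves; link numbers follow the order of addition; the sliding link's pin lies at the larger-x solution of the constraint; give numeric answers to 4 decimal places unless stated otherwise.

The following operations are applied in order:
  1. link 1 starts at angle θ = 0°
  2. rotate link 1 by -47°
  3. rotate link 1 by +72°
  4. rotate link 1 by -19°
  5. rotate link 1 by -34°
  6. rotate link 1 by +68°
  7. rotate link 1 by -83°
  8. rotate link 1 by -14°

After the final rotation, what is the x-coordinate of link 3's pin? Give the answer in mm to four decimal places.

geometry: r = 17 mm, L = 95 mm, e = 2 mm; θ starts at 0°
rotate link 1 by -47°: θ ← 0° -47° = -47°
rotate link 1 by +72°: θ ← -47° +72° = 25°
rotate link 1 by -19°: θ ← 25° -19° = 6°
rotate link 1 by -34°: θ ← 6° -34° = -28°
rotate link 1 by +68°: θ ← -28° +68° = 40°
rotate link 1 by -83°: θ ← 40° -83° = -43°
rotate link 1 by -14°: θ ← -43° -14° = -57°
crank pin P = (r cos θ, r sin θ) = (9.258864, -14.257400)
h = r sin θ − e = -14.257400 − 2 = -16.257400
x = r cos θ + √(L² − h²) = 9.258864 + 93.598595 = 102.857458

102.8575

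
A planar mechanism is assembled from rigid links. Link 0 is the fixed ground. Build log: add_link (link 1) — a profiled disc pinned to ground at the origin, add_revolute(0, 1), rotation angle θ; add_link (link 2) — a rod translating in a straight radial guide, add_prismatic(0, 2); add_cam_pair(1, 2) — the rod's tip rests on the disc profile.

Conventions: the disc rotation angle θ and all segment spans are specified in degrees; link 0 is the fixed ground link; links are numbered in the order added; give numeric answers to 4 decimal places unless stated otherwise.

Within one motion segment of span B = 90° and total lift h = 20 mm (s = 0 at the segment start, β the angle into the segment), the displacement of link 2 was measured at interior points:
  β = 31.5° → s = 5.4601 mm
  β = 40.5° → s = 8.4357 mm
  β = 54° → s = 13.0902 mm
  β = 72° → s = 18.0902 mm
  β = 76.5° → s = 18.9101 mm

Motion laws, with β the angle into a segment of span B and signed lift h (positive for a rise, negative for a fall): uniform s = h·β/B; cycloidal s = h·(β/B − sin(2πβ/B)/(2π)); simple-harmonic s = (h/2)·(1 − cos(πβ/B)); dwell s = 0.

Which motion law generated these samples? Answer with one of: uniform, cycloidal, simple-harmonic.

candidates at β/B = r: uniform s = h·r (linear in β); cycloidal s = h·(r − sin(2πr)/(2π)); simple-harmonic s = (h/2)(1 − cos(πr))
β=31.5°: printed 5.4601 | uniform 7.0000, cycloidal 4.4248, simple-harmonic 5.4601
β=40.5°: printed 8.4357 | uniform 9.0000, cycloidal 8.0164, simple-harmonic 8.4357
β=54°: printed 13.0902 | uniform 12.0000, cycloidal 13.8710, simple-harmonic 13.0902
β=72°: printed 18.0902 | uniform 16.0000, cycloidal 19.0273, simple-harmonic 18.0902
β=76.5°: printed 18.9101 | uniform 17.0000, cycloidal 19.5752, simple-harmonic 18.9101
only one law matches every sample → simple-harmonic

simple-harmonic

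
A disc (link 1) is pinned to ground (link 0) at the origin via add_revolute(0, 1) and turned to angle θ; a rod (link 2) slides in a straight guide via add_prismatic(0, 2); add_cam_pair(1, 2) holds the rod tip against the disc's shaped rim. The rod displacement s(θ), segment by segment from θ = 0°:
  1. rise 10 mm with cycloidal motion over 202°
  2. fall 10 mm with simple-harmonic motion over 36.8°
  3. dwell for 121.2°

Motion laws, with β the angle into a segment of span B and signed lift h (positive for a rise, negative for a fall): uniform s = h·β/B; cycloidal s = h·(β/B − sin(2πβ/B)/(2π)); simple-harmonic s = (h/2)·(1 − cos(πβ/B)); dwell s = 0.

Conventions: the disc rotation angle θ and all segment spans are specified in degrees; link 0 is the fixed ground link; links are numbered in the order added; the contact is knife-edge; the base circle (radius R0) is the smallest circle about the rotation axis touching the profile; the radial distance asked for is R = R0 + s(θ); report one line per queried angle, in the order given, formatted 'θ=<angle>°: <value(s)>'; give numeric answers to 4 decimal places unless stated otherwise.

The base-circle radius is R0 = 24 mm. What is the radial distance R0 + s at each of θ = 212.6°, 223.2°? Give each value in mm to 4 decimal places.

segment 1 (0° to 202°, cycloidal, h = 10) is passed completely: s = 0.0000 + (10) = 10.0000
θ = 212.6° falls in segment 2 (202° to 238.8°, simple-harmonic, h = -10): β = 212.6 − 202 = 10.6°, B = 36.8°; Δs = -10/2·(1 − cos(π·0.2880)) = -1.9112; s = 10.0000 − 1.9112 = 8.0888
θ = 223.2° falls in segment 2 (202° to 238.8°, simple-harmonic, h = -10): β = 223.2 − 202 = 21.2°, B = 36.8°; Δs = -10/2·(1 − cos(π·0.5761)) = -6.1838; s = 10.0000 − 6.1838 = 3.8162
θ=212.6°: R = R0 + s = 24 + 8.0888 = 32.0888
θ=223.2°: R = R0 + s = 24 + 3.8162 = 27.8162

θ=212.6°: 32.0888
θ=223.2°: 27.8162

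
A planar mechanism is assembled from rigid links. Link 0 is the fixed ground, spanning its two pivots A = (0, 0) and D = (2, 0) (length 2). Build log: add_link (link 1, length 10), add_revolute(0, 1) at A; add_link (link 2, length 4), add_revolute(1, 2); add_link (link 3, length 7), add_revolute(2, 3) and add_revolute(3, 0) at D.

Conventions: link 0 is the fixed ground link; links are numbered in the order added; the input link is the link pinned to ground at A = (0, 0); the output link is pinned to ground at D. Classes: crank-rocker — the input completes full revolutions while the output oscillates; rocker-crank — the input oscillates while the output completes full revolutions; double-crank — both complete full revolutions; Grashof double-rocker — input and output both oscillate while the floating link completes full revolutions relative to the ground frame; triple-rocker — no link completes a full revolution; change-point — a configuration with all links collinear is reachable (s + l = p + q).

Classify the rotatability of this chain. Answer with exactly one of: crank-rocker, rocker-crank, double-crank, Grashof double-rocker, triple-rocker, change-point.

lengths: ground=2, input=10, coupler=4, output=7
sorted: s=2 (shortest), l=10 (longest), p+q=11
s + l = 12 vs p + q = 11
s + l > p + q → non-Grashof → no link fully rotates → triple-rocker

triple-rocker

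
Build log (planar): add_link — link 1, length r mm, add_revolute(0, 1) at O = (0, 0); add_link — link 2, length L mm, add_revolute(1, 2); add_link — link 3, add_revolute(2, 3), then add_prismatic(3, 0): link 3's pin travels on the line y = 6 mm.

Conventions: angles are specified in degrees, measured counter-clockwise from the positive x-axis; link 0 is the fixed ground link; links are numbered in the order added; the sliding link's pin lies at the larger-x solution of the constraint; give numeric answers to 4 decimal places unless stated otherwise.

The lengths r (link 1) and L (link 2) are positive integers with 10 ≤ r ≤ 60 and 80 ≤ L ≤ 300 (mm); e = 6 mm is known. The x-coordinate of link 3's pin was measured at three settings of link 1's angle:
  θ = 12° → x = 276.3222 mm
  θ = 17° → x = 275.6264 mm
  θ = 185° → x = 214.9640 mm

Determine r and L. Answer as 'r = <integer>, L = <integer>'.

constraint per measurement: (x − r cos θ)² + (r sin θ − e)² = L²
subtracting the θ₁ and θ₂ equations cancels the r² and L² terms:
r = (x₁² − x₂²) / (2[(x₁cos θ₁ + e sin θ₁) − (x₂cos θ₂ + e sin θ₂)]) = 30.9999 → r = 31
L² = (x₁ − r cos θ₁)² + (r sin θ₁ − e)² = 60516.0135 → L = 246.0000 → L = 246
check at θ₃=185°: x = 214.9640 (printed 214.9640) ✓

r = 31, L = 246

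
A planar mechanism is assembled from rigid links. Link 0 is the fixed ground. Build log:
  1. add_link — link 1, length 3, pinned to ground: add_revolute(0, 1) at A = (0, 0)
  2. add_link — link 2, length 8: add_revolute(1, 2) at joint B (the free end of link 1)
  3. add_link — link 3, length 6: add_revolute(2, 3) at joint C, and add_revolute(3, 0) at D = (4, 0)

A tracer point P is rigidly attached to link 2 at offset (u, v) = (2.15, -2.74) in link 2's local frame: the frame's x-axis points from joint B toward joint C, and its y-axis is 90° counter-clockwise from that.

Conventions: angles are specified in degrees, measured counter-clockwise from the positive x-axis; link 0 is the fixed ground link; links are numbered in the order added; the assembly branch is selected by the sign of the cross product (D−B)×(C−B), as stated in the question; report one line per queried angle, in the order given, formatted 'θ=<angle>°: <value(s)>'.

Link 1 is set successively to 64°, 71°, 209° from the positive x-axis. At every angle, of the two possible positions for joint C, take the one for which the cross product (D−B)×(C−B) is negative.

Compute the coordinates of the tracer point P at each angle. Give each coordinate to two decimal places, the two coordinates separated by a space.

A=(0,0), D=(4.00,0)
θ=64°: B = A + 3.00·(cos64°, sin64°) = (1.3151, 2.6964)
θ=64°: |BD| = 3.8051
θ=64°: circle(B,8.00) ∩ circle(D,6.00): a=5.5818, h=5.7309
θ=64°:   candidates: C₊=(9.3146,2.7847) cross=21.807; C₋=(1.1926,-5.3027) cross=-21.807
θ=64°:   branch - wants cross < 0 → take C=(1.1926,-5.3027) (cross=-21.807)
θ=64°: ex = (C−B)/|BC| = (-0.0153,-0.9999); ey = (0.9999,-0.0153)
θ=64°: P = B + 2.15·ex + -2.74·ey = (-1.4575,0.5886)
θ=71°: B = A + 3.00·(cos71°, sin71°) = (0.9767, 2.8366)
θ=71°: |BD| = 4.1456
θ=71°: circle(B,8.00) ∩ circle(D,6.00): a=5.4499, h=5.8565
θ=71°:   candidates: C₊=(8.9583,3.3786) cross=24.279; C₋=(0.9439,-5.1634) cross=-24.279
θ=71°:   branch - wants cross < 0 → take C=(0.9439,-5.1634) (cross=-24.279)
θ=71°: ex = (C−B)/|BC| = (-0.0041,-1.0000); ey = (1.0000,-0.0041)
θ=71°: P = B + 2.15·ex + -2.74·ey = (-1.7721,0.6978)
θ=209°: B = A + 3.00·(cos209°, sin209°) = (-2.6239, -1.4544)
θ=209°: |BD| = 6.7817
θ=209°: circle(B,8.00) ∩ circle(D,6.00): a=5.4552, h=5.8515
θ=209°:   candidates: C₊=(1.4495,5.4309) cross=39.683; C₋=(3.9594,-5.9999) cross=-39.683
θ=209°:   branch - wants cross < 0 → take C=(3.9594,-5.9999) (cross=-39.683)
θ=209°: ex = (C−B)/|BC| = (0.8229,-0.5682); ey = (0.5682,0.8229)
θ=209°: P = B + 2.15·ex + -2.74·ey = (-2.4114,-4.9308)

θ=64°: -1.46 0.59
θ=71°: -1.77 0.70
θ=209°: -2.41 -4.93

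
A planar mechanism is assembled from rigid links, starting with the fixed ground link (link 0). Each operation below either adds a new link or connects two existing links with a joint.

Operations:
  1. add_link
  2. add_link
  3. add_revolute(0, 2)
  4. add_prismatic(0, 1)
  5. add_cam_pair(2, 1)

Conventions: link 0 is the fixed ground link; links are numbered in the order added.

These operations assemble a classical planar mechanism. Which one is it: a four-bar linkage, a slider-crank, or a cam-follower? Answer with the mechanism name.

links: 3 (incl. ground); joints: 1 revolute, 1 prismatic, 1 higher (cam) pair, forming one closed loop
3 links, revolute + prismatic + higher pair in one loop → cam-follower

cam-follower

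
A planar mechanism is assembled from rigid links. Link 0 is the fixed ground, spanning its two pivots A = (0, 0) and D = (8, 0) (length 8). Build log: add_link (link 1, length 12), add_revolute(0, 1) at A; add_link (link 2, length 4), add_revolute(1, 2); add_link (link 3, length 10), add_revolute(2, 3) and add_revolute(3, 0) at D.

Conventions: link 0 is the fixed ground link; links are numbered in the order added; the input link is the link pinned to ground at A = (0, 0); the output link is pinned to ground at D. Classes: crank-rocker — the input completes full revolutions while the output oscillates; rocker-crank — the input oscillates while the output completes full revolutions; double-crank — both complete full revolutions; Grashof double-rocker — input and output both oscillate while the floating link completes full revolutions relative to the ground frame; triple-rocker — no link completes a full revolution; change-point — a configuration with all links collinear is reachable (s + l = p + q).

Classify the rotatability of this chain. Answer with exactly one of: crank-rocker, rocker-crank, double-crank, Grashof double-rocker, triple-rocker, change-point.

lengths: ground=8, input=12, coupler=4, output=10
sorted: s=4 (shortest), l=12 (longest), p+q=18
s + l = 16 vs p + q = 18
s + l < p + q (Grashof) with shortest = coupler link → Grashof double-rocker

Grashof double-rocker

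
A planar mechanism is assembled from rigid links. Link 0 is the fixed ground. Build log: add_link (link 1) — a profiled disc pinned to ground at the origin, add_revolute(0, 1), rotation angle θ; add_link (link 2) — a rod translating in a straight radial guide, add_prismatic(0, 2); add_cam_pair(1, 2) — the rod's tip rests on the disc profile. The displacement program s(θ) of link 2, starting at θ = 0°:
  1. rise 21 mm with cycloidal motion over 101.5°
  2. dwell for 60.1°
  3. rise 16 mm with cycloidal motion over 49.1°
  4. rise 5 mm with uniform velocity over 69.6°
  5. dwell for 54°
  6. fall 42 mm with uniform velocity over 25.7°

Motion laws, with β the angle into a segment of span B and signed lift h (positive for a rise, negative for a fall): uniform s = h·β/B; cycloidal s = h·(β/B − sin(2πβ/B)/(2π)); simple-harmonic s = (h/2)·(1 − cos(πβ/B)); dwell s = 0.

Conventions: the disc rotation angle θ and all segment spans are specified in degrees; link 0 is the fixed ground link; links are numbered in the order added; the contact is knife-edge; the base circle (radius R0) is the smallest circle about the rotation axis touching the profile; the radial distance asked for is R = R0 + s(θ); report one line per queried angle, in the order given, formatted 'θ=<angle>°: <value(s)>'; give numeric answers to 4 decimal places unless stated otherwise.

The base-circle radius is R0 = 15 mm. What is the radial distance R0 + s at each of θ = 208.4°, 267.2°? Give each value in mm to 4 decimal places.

seg 1 [0°–101.5°] cycloidal, h=21: full span → s += 21 → s = 21.0000
seg 2 [101.5°–161.6°] dwell: s stays 21.0000
seg 3 [161.6°–210.7°] cycloidal, h=16: θ=208.4° here. β=46.8, B=49.1. 16·(0.9532 − sin(2π·0.9532)/(2π)) = 15.9892 → s = 36.9892
seg 3 [161.6°–210.7°] cycloidal, h=16: full span → s += 16 → s = 37.0000
seg 4 [210.7°–280.3°] uniform, h=5: θ=267.2° here. β=56.5, B=69.6. 5·56.5/69.6 = 4.0589 → s = 41.0589
θ=208.4°: R = R0 + s = 15 + 36.9892 = 51.9892
θ=267.2°: R = R0 + s = 15 + 41.0589 = 56.0589

θ=208.4°: 51.9892
θ=267.2°: 56.0589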